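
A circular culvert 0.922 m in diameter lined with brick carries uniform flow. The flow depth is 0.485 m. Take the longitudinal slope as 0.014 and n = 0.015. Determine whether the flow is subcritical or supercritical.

supercritical

For a circular section of diameter D = 0.922 m at depth y = 0.485 m, the central angle is θ = 2 arccos(1 − 2y/D) = 3.246 rad. Then A = (D²/8)(θ − sin θ) = 0.3559 m² and P = Dθ/2 = 1.496 m.
Hydraulic radius R = A/P = 0.3559/1.496 = 0.2379 m.
V = (1/n) R^(2/3) √S = (1/0.015) × 0.2379^(2/3) × √0.014 = 3.028 m/s. Hydraulic depth D_h = A/T = 0.3559/0.9207 = 0.3866 m.
Froude number Fr = V/√(g·D_h) = 3.028/√(9.81×0.3866) = 1.56, which is greater than 1, so the flow is supercritical.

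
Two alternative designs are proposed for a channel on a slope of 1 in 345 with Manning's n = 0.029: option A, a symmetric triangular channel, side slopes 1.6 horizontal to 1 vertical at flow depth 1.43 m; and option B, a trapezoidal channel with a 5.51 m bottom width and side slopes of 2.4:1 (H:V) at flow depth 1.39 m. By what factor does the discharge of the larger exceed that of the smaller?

Channel A: For a triangular section with side slope z = 1.6: A = zy² = 1.6×1.43² = 3.272 m²; P = 2y√(1+z²) = 2×1.43×1.887 = 5.396 m. Hydraulic radius R = A/P = 3.272/5.396 = 0.6063 m. Q_A = (1/0.029)·3.272·0.6063^(2/3)·√0.002899 = 4.351 m³/s.
Channel B: With bottom width b = 5.51 m and side slope z = 2.4: A = (b + zy)y = (5.51 + 2.4×1.39)×1.39 = 12.3 m²; P = b + 2y√(1+z²) = 5.51 + 2×1.39×2.6 = 12.74 m. Hydraulic radius R = A/P = 12.3/12.74 = 0.9653 m. Q_B = (1/0.029)·12.3·0.9653^(2/3)·√0.002899 = 22.3 m³/s.
The larger discharge is 22.3 m³/s and the smaller is 4.351 m³/s; the ratio is 5.12.

5.12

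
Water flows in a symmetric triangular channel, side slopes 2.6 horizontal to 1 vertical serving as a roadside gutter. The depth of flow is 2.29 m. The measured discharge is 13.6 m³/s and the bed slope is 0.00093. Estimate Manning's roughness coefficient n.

For a triangular section with side slope z = 2.6: A = zy² = 2.6×2.29² = 13.63 m²; P = 2y√(1+z²) = 2×2.29×2.786 = 12.76 m.
Hydraulic radius R = A/P = 13.63/12.76 = 1.069 m.
Rearranging Manning's equation: n = (1/Q) A R^(2/3) S^(1/2) = (1/13.6) × 13.63 × 1.069^(2/3) × √0.00093 = 0.032.

n = 0.032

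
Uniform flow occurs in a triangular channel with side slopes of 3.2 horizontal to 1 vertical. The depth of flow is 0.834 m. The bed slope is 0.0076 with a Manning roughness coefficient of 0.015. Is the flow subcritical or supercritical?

supercritical

For a triangular section with side slope z = 3.2: A = zy² = 3.2×0.834² = 2.226 m²; P = 2y√(1+z²) = 2×0.834×3.353 = 5.592 m.
Hydraulic radius R = A/P = 2.226/5.592 = 0.398 m.
V = (1/n) R^(2/3) √S = (1/0.015) × 0.398^(2/3) × √0.0076 = 3.145 m/s. Hydraulic depth D_h = A/T = 2.226/5.338 = 0.417 m.
Froude number Fr = V/√(g·D_h) = 3.145/√(9.81×0.417) = 1.55, which is greater than 1, so the flow is supercritical.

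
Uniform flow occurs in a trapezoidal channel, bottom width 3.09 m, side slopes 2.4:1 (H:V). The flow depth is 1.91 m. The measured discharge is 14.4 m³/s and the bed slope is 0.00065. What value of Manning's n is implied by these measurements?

n = 0.0281

With bottom width b = 3.09 m and side slope z = 2.4: A = (b + zy)y = (3.09 + 2.4×1.91)×1.91 = 14.66 m²; P = b + 2y√(1+z²) = 3.09 + 2×1.91×2.6 = 13.02 m.
Hydraulic radius R = A/P = 14.66/13.02 = 1.126 m.
Rearranging Manning's equation: n = (1/Q) A R^(2/3) S^(1/2) = (1/14.4) × 14.66 × 1.126^(2/3) × √0.00065 = 0.0281.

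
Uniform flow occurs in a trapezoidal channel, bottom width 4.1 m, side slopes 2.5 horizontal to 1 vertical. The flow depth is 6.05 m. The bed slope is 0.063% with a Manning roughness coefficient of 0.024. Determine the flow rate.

With bottom width b = 4.1 m and side slope z = 2.5: A = (b + zy)y = (4.1 + 2.5×6.05)×6.05 = 116.3 m²; P = b + 2y√(1+z²) = 4.1 + 2×6.05×2.693 = 36.68 m.
Hydraulic radius R = A/P = 116.3/36.68 = 3.171 m.
Manning's equation: Q = (1/n) A R^(2/3) S^(1/2) = (1/0.024) × 116.3 × 3.171^(2/3) × 0.00063^(1/2) = 263 m³/s.

Q = 263 m³/s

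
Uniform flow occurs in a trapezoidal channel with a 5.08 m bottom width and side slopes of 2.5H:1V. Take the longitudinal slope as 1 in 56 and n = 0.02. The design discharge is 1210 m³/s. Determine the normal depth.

y_n = 5.11 m

Manning's equation rearranged: A R^(2/3) = nQ / (1·√S) = 0.02 × 1210 / (√0.01786) = 181.1.
At y = 5.94 m: A R^(2/3) = 256.7 — too large.
At y = 3.97 m: A R^(2/3) = 102.3 — too small.
At y = 5.11 m: A R^(2/3) = 181.2 — matches.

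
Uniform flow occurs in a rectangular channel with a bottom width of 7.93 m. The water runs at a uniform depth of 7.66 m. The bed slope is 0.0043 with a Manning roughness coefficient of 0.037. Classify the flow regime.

subcritical

Flow area A = b·y = 7.93 × 7.66 = 60.74 m². Wetted perimeter P = b + 2y = 7.93 + 2×7.66 = 23.25 m.
Hydraulic radius R = A/P = 60.74/23.25 = 2.613 m.
V = (1/n) R^(2/3) √S = (1/0.037) × 2.613^(2/3) × √0.0043 = 3.362 m/s. Hydraulic depth D_h = A/T = 60.74/7.93 = 7.66 m.
Froude number Fr = V/√(g·D_h) = 3.362/√(9.81×7.66) = 0.388, which is less than 1, so the flow is subcritical.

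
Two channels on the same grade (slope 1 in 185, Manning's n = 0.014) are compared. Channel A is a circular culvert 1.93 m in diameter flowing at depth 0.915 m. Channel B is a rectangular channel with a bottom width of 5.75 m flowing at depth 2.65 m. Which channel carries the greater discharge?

Channel A: For a circular section of diameter D = 1.93 m at depth y = 0.915 m, the central angle is θ = 2 arccos(1 − 2y/D) = 3.038 rad. Then A = (D²/8)(θ − sin θ) = 1.366 m² and P = Dθ/2 = 2.932 m. Hydraulic radius R = A/P = 1.366/2.932 = 0.4661 m. Q_A = (1/0.014)·1.366·0.4661^(2/3)·√0.005405 = 4.313 m³/s.
Channel B: Flow area A = b·y = 5.75 × 2.65 = 15.24 m². Wetted perimeter P = b + 2y = 5.75 + 2×2.65 = 11.05 m. Hydraulic radius R = A/P = 15.24/11.05 = 1.379 m. Q_B = (1/0.014)·15.24·1.379^(2/3)·√0.005405 = 99.14 m³/s.
Q_A = 4.313 m³/s vs Q_B = 99.14 m³/s, so channel B carries more.

channel B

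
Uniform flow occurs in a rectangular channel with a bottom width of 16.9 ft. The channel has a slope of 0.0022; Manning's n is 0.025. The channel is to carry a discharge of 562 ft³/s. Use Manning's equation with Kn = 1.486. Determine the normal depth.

Manning's equation rearranged: A R^(2/3) = nQ / (1.486·√S) = 0.025 × 562 / (1.486 × √0.0022) = 201.6.
At y = 5.96 ft: A R^(2/3) = 232 — over.
At y = 5.39 ft: A R^(2/3) = 201.5 — close enough.

y_n = 5.39 ft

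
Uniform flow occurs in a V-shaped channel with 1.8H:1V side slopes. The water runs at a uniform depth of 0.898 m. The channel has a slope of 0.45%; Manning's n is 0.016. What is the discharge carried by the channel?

For a triangular section with side slope z = 1.8: A = zy² = 1.8×0.898² = 1.452 m²; P = 2y√(1+z²) = 2×0.898×2.059 = 3.698 m.
Hydraulic radius R = A/P = 1.452/3.698 = 0.3925 m.
Manning's equation: Q = (1/n) A R^(2/3) S^(1/2) = (1/0.016) × 1.452 × 0.3925^(2/3) × 0.0045^(1/2) = 3.26 m³/s.

Q = 3.26 m³/s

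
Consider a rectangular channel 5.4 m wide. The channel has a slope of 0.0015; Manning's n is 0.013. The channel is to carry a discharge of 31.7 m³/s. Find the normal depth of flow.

Manning's equation rearranged: A R^(2/3) = nQ / (1·√S) = 0.013 × 31.7 / (√0.0015) = 10.64.
Trying y = 1.26 m: A R^(2/3) = 6.149 — short.
Trying y = 2.28 m: A R^(2/3) = 14.18 — over.
Trying y = 1.85 m: A R^(2/3) = 10.63 — matches.

y_n = 1.85 m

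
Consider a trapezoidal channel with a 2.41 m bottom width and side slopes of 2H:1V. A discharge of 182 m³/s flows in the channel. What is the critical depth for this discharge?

At critical depth, Q² T / (g A³) = 1, i.e. A³/T = Q²/g = 182²/9.81 = 3377.
At y = 2.67 m: A³/T = 676.9 — short.
At y = 4.56 m: A³/T = 7038 — over.
At y = 3.87 m: A³/T = 3388 — close enough.

y_c = 3.87 m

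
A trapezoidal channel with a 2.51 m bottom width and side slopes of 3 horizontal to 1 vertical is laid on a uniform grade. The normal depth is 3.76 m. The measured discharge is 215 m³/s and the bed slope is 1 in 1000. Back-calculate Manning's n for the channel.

n = 0.012

With bottom width b = 2.51 m and side slope z = 3: A = (b + zy)y = (2.51 + 3×3.76)×3.76 = 51.85 m²; P = b + 2y√(1+z²) = 2.51 + 2×3.76×3.162 = 26.29 m.
Hydraulic radius R = A/P = 51.85/26.29 = 1.972 m.
Rearranging Manning's equation: n = (1/Q) A R^(2/3) S^(1/2) = (1/215) × 51.85 × 1.972^(2/3) × √0.001 = 0.012.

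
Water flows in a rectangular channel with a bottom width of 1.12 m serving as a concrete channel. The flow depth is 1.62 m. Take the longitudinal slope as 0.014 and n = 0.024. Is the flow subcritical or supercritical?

subcritical

Flow area A = b·y = 1.12 × 1.62 = 1.814 m². Wetted perimeter P = b + 2y = 1.12 + 2×1.62 = 4.36 m.
Hydraulic radius R = A/P = 1.814/4.36 = 0.4161 m.
V = (1/n) R^(2/3) √S = (1/0.024) × 0.4161^(2/3) × √0.014 = 2.748 m/s. Hydraulic depth D_h = A/T = 1.814/1.12 = 1.62 m.
Froude number Fr = V/√(g·D_h) = 2.748/√(9.81×1.62) = 0.689, which is less than 1, so the flow is subcritical.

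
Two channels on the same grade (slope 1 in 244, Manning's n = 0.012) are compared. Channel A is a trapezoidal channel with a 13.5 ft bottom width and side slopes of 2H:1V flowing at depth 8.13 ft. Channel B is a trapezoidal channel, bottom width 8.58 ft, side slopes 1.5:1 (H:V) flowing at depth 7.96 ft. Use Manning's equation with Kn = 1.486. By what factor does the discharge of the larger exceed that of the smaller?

1.59

Channel A: With bottom width b = 13.5 ft and side slope z = 2: A = (b + zy)y = (13.5 + 2×8.13)×8.13 = 241.9 ft²; P = b + 2y√(1+z²) = 13.5 + 2×8.13×2.236 = 49.86 ft. Hydraulic radius R = A/P = 241.9/49.86 = 4.853 ft. Q_A = (1.486/0.012)·241.9·4.853^(2/3)·√0.004098 = 5498 ft³/s.
Channel B: With bottom width b = 8.58 ft and side slope z = 1.5: A = (b + zy)y = (8.58 + 1.5×7.96)×7.96 = 163.3 ft²; P = b + 2y√(1+z²) = 8.58 + 2×7.96×1.803 = 37.28 ft. Hydraulic radius R = A/P = 163.3/37.28 = 4.381 ft. Q_B = (1.486/0.012)·163.3·4.381^(2/3)·√0.004098 = 3467 ft³/s.
The larger discharge is 5498 ft³/s and the smaller is 3467 ft³/s; the ratio is 1.59.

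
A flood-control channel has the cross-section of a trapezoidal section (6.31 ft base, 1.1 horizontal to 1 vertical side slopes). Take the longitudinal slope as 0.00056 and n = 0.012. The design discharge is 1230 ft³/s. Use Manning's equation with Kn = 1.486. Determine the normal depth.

y_n = 9.29 ft

Manning's equation rearranged: A R^(2/3) = nQ / (1.486·√S) = 0.012 × 1230 / (1.486 × √0.00056) = 419.7.
At y = 11.1 ft: A R^(2/3) = 619.3 — too large.
At y = 9.29 ft: A R^(2/3) = 420.1 — matches.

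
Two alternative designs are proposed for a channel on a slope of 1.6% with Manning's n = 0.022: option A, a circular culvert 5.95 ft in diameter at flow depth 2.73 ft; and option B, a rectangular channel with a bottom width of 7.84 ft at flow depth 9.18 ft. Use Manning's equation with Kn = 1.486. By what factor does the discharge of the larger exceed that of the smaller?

Channel A: For a circular section of diameter D = 5.95 ft at depth y = 2.73 ft, the central angle is θ = 2 arccos(1 − 2y/D) = 2.977 rad. Then A = (D²/8)(θ − sin θ) = 12.45 ft² and P = Dθ/2 = 8.856 ft. Hydraulic radius R = A/P = 12.45/8.856 = 1.405 ft. Q_A = (1.486/0.022)·12.45·1.405^(2/3)·√0.016 = 133.4 ft³/s.
Channel B: Flow area A = b·y = 7.84 × 9.18 = 71.97 ft². Wetted perimeter P = b + 2y = 7.84 + 2×9.18 = 26.2 ft. Hydraulic radius R = A/P = 71.97/26.2 = 2.747 ft. Q_B = (1.486/0.022)·71.97·2.747^(2/3)·√0.016 = 1206 ft³/s.
The larger discharge is 1206 ft³/s and the smaller is 133.4 ft³/s; the ratio is 9.04.

9.04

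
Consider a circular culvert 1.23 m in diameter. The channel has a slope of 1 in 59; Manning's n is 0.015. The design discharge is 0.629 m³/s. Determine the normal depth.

Manning's equation rearranged: A R^(2/3) = nQ / (1·√S) = 0.015 × 0.629 / (√0.01695) = 0.07247.
Try y = 0.27 m: A R^(2/3) = 0.0572 — short.
Try y = 0.388 m: A R^(2/3) = 0.1168 — over.
Try y = 0.304 m: A R^(2/3) = 0.07249 — matches.

y_n = 0.304 m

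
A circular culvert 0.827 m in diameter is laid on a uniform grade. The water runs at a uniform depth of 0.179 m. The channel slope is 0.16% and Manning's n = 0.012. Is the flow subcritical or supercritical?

subcritical

For a circular section of diameter D = 0.827 m at depth y = 0.179 m, the central angle is θ = 2 arccos(1 − 2y/D) = 1.936 rad. Then A = (D²/8)(θ − sin θ) = 0.08561 m² and P = Dθ/2 = 0.8004 m.
Hydraulic radius R = A/P = 0.08561/0.8004 = 0.107 m.
V = (1/n) R^(2/3) √S = (1/0.012) × 0.107^(2/3) × √0.0016 = 0.7511 m/s. Hydraulic depth D_h = A/T = 0.08561/0.6812 = 0.1257 m.
Froude number Fr = V/√(g·D_h) = 0.7511/√(9.81×0.1257) = 0.676, which is less than 1, so the flow is subcritical.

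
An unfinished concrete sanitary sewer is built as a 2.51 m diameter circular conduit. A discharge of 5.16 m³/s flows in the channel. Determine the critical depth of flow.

At critical depth, Q² T / (g A³) = 1, i.e. A³/T = Q²/g = 5.16²/9.81 = 2.714.
Trying y = 0.825 m: A³/T = 1.205 — short.
Trying y = 1.28 m: A³/T = 6.505 — over.
Trying y = 1.02 m: A³/T = 2.728 — matches.

y_c = 1.02 m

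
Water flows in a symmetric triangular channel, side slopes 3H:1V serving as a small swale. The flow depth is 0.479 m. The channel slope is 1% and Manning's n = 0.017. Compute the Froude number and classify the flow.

supercritical

For a triangular section with side slope z = 3: A = zy² = 3×0.479² = 0.6883 m²; P = 2y√(1+z²) = 2×0.479×3.162 = 3.029 m.
Hydraulic radius R = A/P = 0.6883/3.029 = 0.2272 m.
V = (1/n) R^(2/3) √S = (1/0.017) × 0.2272^(2/3) × √0.01 = 2.19 m/s. Hydraulic depth D_h = A/T = 0.6883/2.874 = 0.2395 m.
Froude number Fr = V/√(g·D_h) = 2.19/√(9.81×0.2395) = 1.43, which is greater than 1, so the flow is supercritical.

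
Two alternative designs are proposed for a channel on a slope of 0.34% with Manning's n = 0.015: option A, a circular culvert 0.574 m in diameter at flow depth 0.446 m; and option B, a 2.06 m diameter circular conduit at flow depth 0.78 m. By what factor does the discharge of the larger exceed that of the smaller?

9.69

Channel A: For a circular section of diameter D = 0.574 m at depth y = 0.446 m, the central angle is θ = 2 arccos(1 − 2y/D) = 4.316 rad. Then A = (D²/8)(θ − sin θ) = 0.2157 m² and P = Dθ/2 = 1.239 m. Hydraulic radius R = A/P = 0.2157/1.239 = 0.1742 m. Q_A = (1/0.015)·0.2157·0.1742^(2/3)·√0.0034 = 0.2616 m³/s.
Channel B: For a circular section of diameter D = 2.06 m at depth y = 0.78 m, the central angle is θ = 2 arccos(1 − 2y/D) = 2.651 rad. Then A = (D²/8)(θ − sin θ) = 1.157 m² and P = Dθ/2 = 2.731 m. Hydraulic radius R = A/P = 1.157/2.731 = 0.4235 m. Q_B = (1/0.015)·1.157·0.4235^(2/3)·√0.0034 = 2.536 m³/s.
The larger discharge is 2.536 m³/s and the smaller is 0.2616 m³/s; the ratio is 9.69.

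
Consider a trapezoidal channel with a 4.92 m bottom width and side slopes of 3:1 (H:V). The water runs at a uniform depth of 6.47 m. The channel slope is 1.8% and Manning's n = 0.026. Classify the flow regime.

With bottom width b = 4.92 m and side slope z = 3: A = (b + zy)y = (4.92 + 3×6.47)×6.47 = 157.4 m²; P = b + 2y√(1+z²) = 4.92 + 2×6.47×3.162 = 45.84 m.
Hydraulic radius R = A/P = 157.4/45.84 = 3.434 m.
V = (1/n) R^(2/3) √S = (1/0.026) × 3.434^(2/3) × √0.018 = 11.75 m/s. Hydraulic depth D_h = A/T = 157.4/43.74 = 3.599 m.
Froude number Fr = V/√(g·D_h) = 11.75/√(9.81×3.599) = 1.98, which is greater than 1, so the flow is supercritical.

supercritical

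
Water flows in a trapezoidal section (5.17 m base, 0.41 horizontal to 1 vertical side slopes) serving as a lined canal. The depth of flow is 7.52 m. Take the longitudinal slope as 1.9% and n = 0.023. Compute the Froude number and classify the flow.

supercritical

With bottom width b = 5.17 m and side slope z = 0.41: A = (b + zy)y = (5.17 + 0.41×7.52)×7.52 = 62.06 m²; P = b + 2y√(1+z²) = 5.17 + 2×7.52×1.081 = 21.43 m.
Hydraulic radius R = A/P = 62.06/21.43 = 2.897 m.
V = (1/n) R^(2/3) √S = (1/0.023) × 2.897^(2/3) × √0.019 = 12.18 m/s. Hydraulic depth D_h = A/T = 62.06/11.34 = 5.475 m.
Froude number Fr = V/√(g·D_h) = 12.18/√(9.81×5.475) = 1.66, which is greater than 1, so the flow is supercritical.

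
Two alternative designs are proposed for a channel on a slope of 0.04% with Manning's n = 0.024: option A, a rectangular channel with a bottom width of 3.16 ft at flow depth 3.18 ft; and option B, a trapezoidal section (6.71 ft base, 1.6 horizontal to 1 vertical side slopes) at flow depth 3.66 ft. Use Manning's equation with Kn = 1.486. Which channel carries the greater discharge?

channel B

Channel A: Flow area A = b·y = 3.16 × 3.18 = 10.05 ft². Wetted perimeter P = b + 2y = 3.16 + 2×3.18 = 9.52 ft. Hydraulic radius R = A/P = 10.05/9.52 = 1.056 ft. Q_A = (1.486/0.024)·10.05·1.056^(2/3)·√0.0004 = 12.9 ft³/s.
Channel B: With bottom width b = 6.71 ft and side slope z = 1.6: A = (b + zy)y = (6.71 + 1.6×3.66)×3.66 = 45.99 ft²; P = b + 2y√(1+z²) = 6.71 + 2×3.66×1.887 = 20.52 ft. Hydraulic radius R = A/P = 45.99/20.52 = 2.241 ft. Q_B = (1.486/0.024)·45.99·2.241^(2/3)·√0.0004 = 97.54 ft³/s.
Q_A = 12.9 ft³/s vs Q_B = 97.54 ft³/s, so channel B carries more.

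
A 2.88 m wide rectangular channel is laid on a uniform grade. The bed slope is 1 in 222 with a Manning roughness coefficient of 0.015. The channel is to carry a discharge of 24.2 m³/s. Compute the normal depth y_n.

y_n = 2.09 m

Manning's equation rearranged: A R^(2/3) = nQ / (1·√S) = 0.015 × 24.2 / (√0.004505) = 5.409.
Try y = 1.85 m: A R^(2/3) = 4.629 — low.
Try y = 2.09 m: A R^(2/3) = 5.412 — close enough.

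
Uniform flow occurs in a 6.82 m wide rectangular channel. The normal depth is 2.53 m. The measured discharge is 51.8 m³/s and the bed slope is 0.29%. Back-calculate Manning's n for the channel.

Flow area A = b·y = 6.82 × 2.53 = 17.25 m². Wetted perimeter P = b + 2y = 6.82 + 2×2.53 = 11.88 m.
Hydraulic radius R = A/P = 17.25/11.88 = 1.452 m.
Rearranging Manning's equation: n = (1/Q) A R^(2/3) S^(1/2) = (1/51.8) × 17.25 × 1.452^(2/3) × √0.0029 = 0.023.

n = 0.023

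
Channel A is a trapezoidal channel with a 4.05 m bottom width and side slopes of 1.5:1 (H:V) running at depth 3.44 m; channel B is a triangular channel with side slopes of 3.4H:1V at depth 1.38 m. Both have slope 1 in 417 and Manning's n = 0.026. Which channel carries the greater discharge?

channel A

Channel A: With bottom width b = 4.05 m and side slope z = 1.5: A = (b + zy)y = (4.05 + 1.5×3.44)×3.44 = 31.68 m²; P = b + 2y√(1+z²) = 4.05 + 2×3.44×1.803 = 16.45 m. Hydraulic radius R = A/P = 31.68/16.45 = 1.926 m. Q_A = (1/0.026)·31.68·1.926^(2/3)·√0.002398 = 92.36 m³/s.
Channel B: For a triangular section with side slope z = 3.4: A = zy² = 3.4×1.38² = 6.475 m²; P = 2y√(1+z²) = 2×1.38×3.544 = 9.781 m. Hydraulic radius R = A/P = 6.475/9.781 = 0.662 m. Q_B = (1/0.026)·6.475·0.662^(2/3)·√0.002398 = 9.263 m³/s.
Q_A = 92.36 m³/s vs Q_B = 9.263 m³/s, so channel A carries more.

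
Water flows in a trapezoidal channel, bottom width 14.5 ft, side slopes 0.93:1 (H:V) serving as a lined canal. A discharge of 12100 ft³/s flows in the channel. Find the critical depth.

y_c = 19 ft

At critical depth, Q² T / (g A³) = 1, i.e. A³/T = Q²/g = 12100²/32.2 = 4547000.
Trying y = 13.5 ft: A³/T = 1230000 — short.
Trying y = 22 ft: A³/T = 8209000 — over.
Trying y = 19 ft: A³/T = 4582000 — matches.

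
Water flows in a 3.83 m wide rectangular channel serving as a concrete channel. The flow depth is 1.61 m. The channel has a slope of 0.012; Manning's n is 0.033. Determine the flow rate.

Q = 18.7 m³/s

Flow area A = b·y = 3.83 × 1.61 = 6.166 m². Wetted perimeter P = b + 2y = 3.83 + 2×1.61 = 7.05 m.
Hydraulic radius R = A/P = 6.166/7.05 = 0.8747 m.
Manning's equation: Q = (1/n) A R^(2/3) S^(1/2) = (1/0.033) × 6.166 × 0.8747^(2/3) × 0.012^(1/2) = 18.7 m³/s.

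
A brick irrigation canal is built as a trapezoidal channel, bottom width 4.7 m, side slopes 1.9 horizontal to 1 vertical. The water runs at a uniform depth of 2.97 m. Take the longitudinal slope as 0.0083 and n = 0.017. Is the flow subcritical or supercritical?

supercritical

With bottom width b = 4.7 m and side slope z = 1.9: A = (b + zy)y = (4.7 + 1.9×2.97)×2.97 = 30.72 m²; P = b + 2y√(1+z²) = 4.7 + 2×2.97×2.147 = 17.45 m.
Hydraulic radius R = A/P = 30.72/17.45 = 1.76 m.
V = (1/n) R^(2/3) √S = (1/0.017) × 1.76^(2/3) × √0.0083 = 7.812 m/s. Hydraulic depth D_h = A/T = 30.72/15.99 = 1.922 m.
Froude number Fr = V/√(g·D_h) = 7.812/√(9.81×1.922) = 1.8, which is greater than 1, so the flow is supercritical.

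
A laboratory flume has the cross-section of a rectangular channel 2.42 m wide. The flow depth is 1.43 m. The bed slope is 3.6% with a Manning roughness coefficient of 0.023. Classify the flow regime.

Flow area A = b·y = 2.42 × 1.43 = 3.461 m². Wetted perimeter P = b + 2y = 2.42 + 2×1.43 = 5.28 m.
Hydraulic radius R = A/P = 3.461/5.28 = 0.6554 m.
V = (1/n) R^(2/3) √S = (1/0.023) × 0.6554^(2/3) × √0.036 = 6.224 m/s. Hydraulic depth D_h = A/T = 3.461/2.42 = 1.43 m.
Froude number Fr = V/√(g·D_h) = 6.224/√(9.81×1.43) = 1.66, which is greater than 1, so the flow is supercritical.

supercritical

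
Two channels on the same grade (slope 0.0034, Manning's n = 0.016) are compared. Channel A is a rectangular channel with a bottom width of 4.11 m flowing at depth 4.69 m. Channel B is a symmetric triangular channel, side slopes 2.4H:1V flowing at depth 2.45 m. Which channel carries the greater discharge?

channel A

Channel A: Flow area A = b·y = 4.11 × 4.69 = 19.28 m². Wetted perimeter P = b + 2y = 4.11 + 2×4.69 = 13.49 m. Hydraulic radius R = A/P = 19.28/13.49 = 1.429 m. Q_A = (1/0.016)·19.28·1.429^(2/3)·√0.0034 = 89.12 m³/s.
Channel B: For a triangular section with side slope z = 2.4: A = zy² = 2.4×2.45² = 14.41 m²; P = 2y√(1+z²) = 2×2.45×2.6 = 12.74 m. Hydraulic radius R = A/P = 14.41/12.74 = 1.131 m. Q_B = (1/0.016)·14.41·1.131^(2/3)·√0.0034 = 56.98 m³/s.
Q_A = 89.12 m³/s vs Q_B = 56.98 m³/s, so channel A carries more.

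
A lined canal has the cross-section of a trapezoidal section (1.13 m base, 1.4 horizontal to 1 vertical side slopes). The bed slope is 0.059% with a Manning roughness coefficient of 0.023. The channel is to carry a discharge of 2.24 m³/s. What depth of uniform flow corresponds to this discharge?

y_n = 1.11 m

Manning's equation rearranged: A R^(2/3) = nQ / (1·√S) = 0.023 × 2.24 / (√0.00059) = 2.121.
Trying y = 1.41 m: A R^(2/3) = 3.554 — over.
Trying y = 0.849 m: A R^(2/3) = 1.217 — short.
Trying y = 1.11 m: A R^(2/3) = 2.124 — ≈ 2.121.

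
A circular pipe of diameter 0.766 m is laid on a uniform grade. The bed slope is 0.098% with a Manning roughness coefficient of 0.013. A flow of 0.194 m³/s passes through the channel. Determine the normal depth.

y_n = 0.395 m

Manning's equation rearranged: A R^(2/3) = nQ / (1·√S) = 0.013 × 0.194 / (√0.00098) = 0.08056.
Try y = 0.47 m: A R^(2/3) = 0.1064 — high.
Try y = 0.282 m: A R^(2/3) = 0.04426 — low.
Try y = 0.395 m: A R^(2/3) = 0.08064 — ≈ 0.08056.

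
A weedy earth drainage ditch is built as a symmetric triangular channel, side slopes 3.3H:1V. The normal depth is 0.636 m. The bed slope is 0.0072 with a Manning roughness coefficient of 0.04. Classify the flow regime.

subcritical

For a triangular section with side slope z = 3.3: A = zy² = 3.3×0.636² = 1.335 m²; P = 2y√(1+z²) = 2×0.636×3.448 = 4.386 m.
Hydraulic radius R = A/P = 1.335/4.386 = 0.3043 m.
V = (1/n) R^(2/3) √S = (1/0.04) × 0.3043^(2/3) × √0.0072 = 0.9598 m/s. Hydraulic depth D_h = A/T = 1.335/4.198 = 0.318 m.
Froude number Fr = V/√(g·D_h) = 0.9598/√(9.81×0.318) = 0.543, which is less than 1, so the flow is subcritical.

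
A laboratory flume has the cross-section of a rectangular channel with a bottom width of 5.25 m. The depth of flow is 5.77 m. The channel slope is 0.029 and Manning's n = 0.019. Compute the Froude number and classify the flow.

supercritical

Flow area A = b·y = 5.25 × 5.77 = 30.29 m². Wetted perimeter P = b + 2y = 5.25 + 2×5.77 = 16.79 m.
Hydraulic radius R = A/P = 30.29/16.79 = 1.804 m.
V = (1/n) R^(2/3) √S = (1/0.019) × 1.804^(2/3) × √0.029 = 13.28 m/s. Hydraulic depth D_h = A/T = 30.29/5.25 = 5.77 m.
Froude number Fr = V/√(g·D_h) = 13.28/√(9.81×5.77) = 1.77, which is greater than 1, so the flow is supercritical.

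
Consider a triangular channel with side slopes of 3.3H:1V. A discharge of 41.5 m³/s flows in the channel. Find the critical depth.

y_c = 2 m

At critical depth, Q² T / (g A³) = 1, i.e. A³/T = Q²/g = 41.5²/9.81 = 175.6.
Trying y = 1.6 m: A³/T = 57.09 — too small.
Trying y = 2.44 m: A³/T = 470.9 — too large.
Trying y = 2 m: A³/T = 174.2 — close enough.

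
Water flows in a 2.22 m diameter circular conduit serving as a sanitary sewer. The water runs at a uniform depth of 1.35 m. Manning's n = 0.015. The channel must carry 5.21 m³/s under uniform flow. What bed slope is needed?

S = 0.0019

For a circular section of diameter D = 2.22 m at depth y = 1.35 m, the central angle is θ = 2 arccos(1 − 2y/D) = 3.577 rad. Then A = (D²/8)(θ − sin θ) = 2.464 m² and P = Dθ/2 = 3.971 m.
Hydraulic radius R = A/P = 2.464/3.971 = 0.6205 m.
From Manning's equation, S = [nQ / (1 A R^(2/3))]² = [0.015 × 5.21 / (1 × 2.464 × 0.6205^(2/3))]² = 0.0019.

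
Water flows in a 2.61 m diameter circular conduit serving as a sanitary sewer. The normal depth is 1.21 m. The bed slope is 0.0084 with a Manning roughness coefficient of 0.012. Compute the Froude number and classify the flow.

supercritical

For a circular section of diameter D = 2.61 m at depth y = 1.21 m, the central angle is θ = 2 arccos(1 − 2y/D) = 2.996 rad. Then A = (D²/8)(θ − sin θ) = 2.427 m² and P = Dθ/2 = 3.91 m.
Hydraulic radius R = A/P = 2.427/3.91 = 0.6209 m.
V = (1/n) R^(2/3) √S = (1/0.012) × 0.6209^(2/3) × √0.0084 = 5.559 m/s. Hydraulic depth D_h = A/T = 2.427/2.603 = 0.9325 m.
Froude number Fr = V/√(g·D_h) = 5.559/√(9.81×0.9325) = 1.84, which is greater than 1, so the flow is supercritical.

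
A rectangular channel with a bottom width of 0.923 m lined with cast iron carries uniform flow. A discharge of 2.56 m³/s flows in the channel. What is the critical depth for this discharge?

y_c = 0.922 m

For a rectangular channel, critical depth y_c = (q²/g)^(1/3) where q = Q/b = 2.56/0.923 = 2.774 m²/s.
So y_c = (2.774²/9.81)^(1/3) = 0.922 m.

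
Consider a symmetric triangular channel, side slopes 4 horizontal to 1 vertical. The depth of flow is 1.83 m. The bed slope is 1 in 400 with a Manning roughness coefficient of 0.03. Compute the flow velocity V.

V = 1.54 m/s

For a triangular section with side slope z = 4: A = zy² = 4×1.83² = 13.4 m²; P = 2y√(1+z²) = 2×1.83×4.123 = 15.09 m.
Hydraulic radius R = A/P = 13.4/15.09 = 0.8877 m.
From Manning's equation, V = (1/n) R^(2/3) S^(1/2) = (1/0.03) × 0.8877^(2/3) × 0.0025^(1/2) = 1.54 m/s.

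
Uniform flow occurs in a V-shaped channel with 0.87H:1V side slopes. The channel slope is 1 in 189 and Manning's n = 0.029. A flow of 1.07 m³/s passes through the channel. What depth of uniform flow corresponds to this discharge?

Manning's equation rearranged: A R^(2/3) = nQ / (1·√S) = 0.029 × 1.07 / (√0.005291) = 0.4266.
Try y = 0.699 m: A R^(2/3) = 0.1593 — low.
Try y = 1.29 m: A R^(2/3) = 0.8163 — high.
Try y = 1.01 m: A R^(2/3) = 0.4251 — ≈ 0.4266.

y_n = 1.01 m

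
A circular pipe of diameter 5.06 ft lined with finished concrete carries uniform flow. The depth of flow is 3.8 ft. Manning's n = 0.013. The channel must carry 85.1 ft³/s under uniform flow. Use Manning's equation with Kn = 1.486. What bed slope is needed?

S = 0.0012

For a circular section of diameter D = 5.06 ft at depth y = 3.8 ft, the central angle is θ = 2 arccos(1 − 2y/D) = 4.193 rad. Then A = (D²/8)(θ − sin θ) = 16.2 ft² and P = Dθ/2 = 10.61 ft.
Hydraulic radius R = A/P = 16.2/10.61 = 1.527 ft.
From Manning's equation, S = [nQ / (1.486 A R^(2/3))]² = [0.013 × 85.1 / (1.486 × 16.2 × 1.527^(2/3))]² = 0.0012.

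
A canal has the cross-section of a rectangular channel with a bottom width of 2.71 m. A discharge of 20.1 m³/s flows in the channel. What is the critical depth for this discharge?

For a rectangular channel, critical depth y_c = (q²/g)^(1/3) where q = Q/b = 20.1/2.71 = 7.417 m²/s.
So y_c = (7.417²/9.81)^(1/3) = 1.78 m.

y_c = 1.78 m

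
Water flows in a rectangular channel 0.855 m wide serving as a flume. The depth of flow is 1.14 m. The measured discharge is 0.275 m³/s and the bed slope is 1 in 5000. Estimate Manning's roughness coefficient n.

n = 0.023

Flow area A = b·y = 0.855 × 1.14 = 0.9747 m². Wetted perimeter P = b + 2y = 0.855 + 2×1.14 = 3.135 m.
Hydraulic radius R = A/P = 0.9747/3.135 = 0.3109 m.
Rearranging Manning's equation: n = (1/Q) A R^(2/3) S^(1/2) = (1/0.275) × 0.9747 × 0.3109^(2/3) × √0.0002 = 0.023.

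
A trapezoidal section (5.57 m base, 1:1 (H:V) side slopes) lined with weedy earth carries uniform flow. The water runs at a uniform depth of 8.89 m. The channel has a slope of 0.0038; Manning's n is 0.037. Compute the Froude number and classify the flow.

subcritical

With bottom width b = 5.57 m and side slope z = 1: A = (b + zy)y = (5.57 + 1×8.89)×8.89 = 128.5 m²; P = b + 2y√(1+z²) = 5.57 + 2×8.89×1.414 = 30.71 m.
Hydraulic radius R = A/P = 128.5/30.71 = 4.185 m.
V = (1/n) R^(2/3) √S = (1/0.037) × 4.185^(2/3) × √0.0038 = 4.327 m/s. Hydraulic depth D_h = A/T = 128.5/23.35 = 5.505 m.
Froude number Fr = V/√(g·D_h) = 4.327/√(9.81×5.505) = 0.589, which is less than 1, so the flow is subcritical.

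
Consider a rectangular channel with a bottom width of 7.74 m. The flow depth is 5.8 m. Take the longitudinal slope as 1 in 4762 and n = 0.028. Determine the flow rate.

Flow area A = b·y = 7.74 × 5.8 = 44.89 m². Wetted perimeter P = b + 2y = 7.74 + 2×5.8 = 19.34 m.
Hydraulic radius R = A/P = 44.89/19.34 = 2.321 m.
Manning's equation: Q = (1/n) A R^(2/3) S^(1/2) = (1/0.028) × 44.89 × 2.321^(2/3) × 0.00021^(1/2) = 40.7 m³/s.

Q = 40.7 m³/s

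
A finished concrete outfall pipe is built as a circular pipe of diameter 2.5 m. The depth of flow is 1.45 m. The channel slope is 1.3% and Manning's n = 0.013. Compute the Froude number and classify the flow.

supercritical

For a circular section of diameter D = 2.5 m at depth y = 1.45 m, the central angle is θ = 2 arccos(1 − 2y/D) = 3.463 rad. Then A = (D²/8)(θ − sin θ) = 2.952 m² and P = Dθ/2 = 4.329 m.
Hydraulic radius R = A/P = 2.952/4.329 = 0.682 m.
V = (1/n) R^(2/3) √S = (1/0.013) × 0.682^(2/3) × √0.013 = 6.796 m/s. Hydraulic depth D_h = A/T = 2.952/2.468 = 1.196 m.
Froude number Fr = V/√(g·D_h) = 6.796/√(9.81×1.196) = 1.98, which is greater than 1, so the flow is supercritical.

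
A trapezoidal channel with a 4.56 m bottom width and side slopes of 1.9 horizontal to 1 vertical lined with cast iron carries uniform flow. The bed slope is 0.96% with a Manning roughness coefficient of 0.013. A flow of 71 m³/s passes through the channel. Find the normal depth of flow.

Manning's equation rearranged: A R^(2/3) = nQ / (1·√S) = 0.013 × 71 / (√0.0096) = 9.42.
Try y = 0.994 m: A R^(2/3) = 5.178 — too small.
Try y = 1.6 m: A R^(2/3) = 12.67 — too large.
Try y = 1.37 m: A R^(2/3) = 9.415 — close enough.

y_n = 1.37 m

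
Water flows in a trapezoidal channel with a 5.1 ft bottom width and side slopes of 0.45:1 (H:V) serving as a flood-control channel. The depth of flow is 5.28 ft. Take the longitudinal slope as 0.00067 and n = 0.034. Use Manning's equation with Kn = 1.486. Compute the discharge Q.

Q = 79.3 ft³/s

With bottom width b = 5.1 ft and side slope z = 0.45: A = (b + zy)y = (5.1 + 0.45×5.28)×5.28 = 39.47 ft²; P = b + 2y√(1+z²) = 5.1 + 2×5.28×1.097 = 16.68 ft.
Hydraulic radius R = A/P = 39.47/16.68 = 2.367 ft.
Manning's equation: Q = (1.486/n) A R^(2/3) S^(1/2) = (1.486/0.034) × 39.47 × 2.367^(2/3) × 0.00067^(1/2) = 79.3 ft³/s.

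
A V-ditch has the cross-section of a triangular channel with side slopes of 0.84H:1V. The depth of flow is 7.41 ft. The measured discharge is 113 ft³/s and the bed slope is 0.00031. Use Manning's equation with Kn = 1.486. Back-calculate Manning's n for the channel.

For a triangular section with side slope z = 0.84: A = zy² = 0.84×7.41² = 46.12 ft²; P = 2y√(1+z²) = 2×7.41×1.306 = 19.35 ft.
Hydraulic radius R = A/P = 46.12/19.35 = 2.383 ft.
Rearranging Manning's equation: n = (1.486/Q) A R^(2/3) S^(1/2) = (1.486/113) × 46.12 × 2.383^(2/3) × √0.00031 = 0.0191.

n = 0.0191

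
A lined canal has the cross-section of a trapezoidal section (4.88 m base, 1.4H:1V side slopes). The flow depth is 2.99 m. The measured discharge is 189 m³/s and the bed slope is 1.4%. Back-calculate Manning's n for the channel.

With bottom width b = 4.88 m and side slope z = 1.4: A = (b + zy)y = (4.88 + 1.4×2.99)×2.99 = 27.11 m²; P = b + 2y√(1+z²) = 4.88 + 2×2.99×1.72 = 15.17 m.
Hydraulic radius R = A/P = 27.11/15.17 = 1.787 m.
Rearranging Manning's equation: n = (1/Q) A R^(2/3) S^(1/2) = (1/189) × 27.11 × 1.787^(2/3) × √0.014 = 0.025.

n = 0.025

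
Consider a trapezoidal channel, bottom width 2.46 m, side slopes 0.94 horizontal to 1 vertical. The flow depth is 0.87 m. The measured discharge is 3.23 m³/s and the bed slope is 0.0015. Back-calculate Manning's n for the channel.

With bottom width b = 2.46 m and side slope z = 0.94: A = (b + zy)y = (2.46 + 0.94×0.87)×0.87 = 2.852 m²; P = b + 2y√(1+z²) = 2.46 + 2×0.87×1.372 = 4.848 m.
Hydraulic radius R = A/P = 2.852/4.848 = 0.5882 m.
Rearranging Manning's equation: n = (1/Q) A R^(2/3) S^(1/2) = (1/3.23) × 2.852 × 0.5882^(2/3) × √0.0015 = 0.024.

n = 0.024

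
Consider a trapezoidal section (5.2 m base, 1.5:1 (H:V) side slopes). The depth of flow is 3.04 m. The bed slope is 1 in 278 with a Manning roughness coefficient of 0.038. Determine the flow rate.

Q = 70.2 m³/s

With bottom width b = 5.2 m and side slope z = 1.5: A = (b + zy)y = (5.2 + 1.5×3.04)×3.04 = 29.67 m²; P = b + 2y√(1+z²) = 5.2 + 2×3.04×1.803 = 16.16 m.
Hydraulic radius R = A/P = 29.67/16.16 = 1.836 m.
Manning's equation: Q = (1/n) A R^(2/3) S^(1/2) = (1/0.038) × 29.67 × 1.836^(2/3) × 0.003597^(1/2) = 70.2 m³/s.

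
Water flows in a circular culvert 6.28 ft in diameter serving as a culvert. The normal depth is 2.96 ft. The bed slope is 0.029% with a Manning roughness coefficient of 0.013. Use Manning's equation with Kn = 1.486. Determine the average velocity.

For a circular section of diameter D = 6.28 ft at depth y = 2.96 ft, the central angle is θ = 2 arccos(1 − 2y/D) = 3.027 rad. Then A = (D²/8)(θ − sin θ) = 14.36 ft² and P = Dθ/2 = 9.504 ft.
Hydraulic radius R = A/P = 14.36/9.504 = 1.511 ft.
From Manning's equation, V = (1.486/n) R^(2/3) S^(1/2) = (1.486/0.013) × 1.511^(2/3) × 0.00029^(1/2) = 2.56 ft/s.

V = 2.56 ft/s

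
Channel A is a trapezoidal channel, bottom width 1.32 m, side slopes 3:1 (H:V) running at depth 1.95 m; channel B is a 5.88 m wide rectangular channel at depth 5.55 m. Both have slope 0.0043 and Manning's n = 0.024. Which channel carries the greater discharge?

channel B

Channel A: With bottom width b = 1.32 m and side slope z = 3: A = (b + zy)y = (1.32 + 3×1.95)×1.95 = 13.98 m²; P = b + 2y√(1+z²) = 1.32 + 2×1.95×3.162 = 13.65 m. Hydraulic radius R = A/P = 13.98/13.65 = 1.024 m. Q_A = (1/0.024)·13.98·1.024^(2/3)·√0.0043 = 38.81 m³/s.
Channel B: Flow area A = b·y = 5.88 × 5.55 = 32.63 m². Wetted perimeter P = b + 2y = 5.88 + 2×5.55 = 16.98 m. Hydraulic radius R = A/P = 32.63/16.98 = 1.922 m. Q_B = (1/0.024)·32.63·1.922^(2/3)·√0.0043 = 137.8 m³/s.
Q_A = 38.81 m³/s vs Q_B = 137.8 m³/s, so channel B carries more.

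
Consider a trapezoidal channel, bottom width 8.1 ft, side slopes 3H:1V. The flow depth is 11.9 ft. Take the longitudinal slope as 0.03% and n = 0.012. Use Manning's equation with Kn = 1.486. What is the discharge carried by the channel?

Q = 3790 ft³/s

With bottom width b = 8.1 ft and side slope z = 3: A = (b + zy)y = (8.1 + 3×11.9)×11.9 = 521.2 ft²; P = b + 2y√(1+z²) = 8.1 + 2×11.9×3.162 = 83.36 ft.
Hydraulic radius R = A/P = 521.2/83.36 = 6.252 ft.
Manning's equation: Q = (1.486/n) A R^(2/3) S^(1/2) = (1.486/0.012) × 521.2 × 6.252^(2/3) × 0.0003^(1/2) = 3790 ft³/s.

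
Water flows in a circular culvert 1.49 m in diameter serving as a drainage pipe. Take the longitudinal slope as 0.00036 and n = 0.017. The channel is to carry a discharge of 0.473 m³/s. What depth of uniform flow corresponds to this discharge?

Manning's equation rearranged: A R^(2/3) = nQ / (1·√S) = 0.017 × 0.473 / (√0.00036) = 0.4238.
At y = 0.818 m: A R^(2/3) = 0.5272 — too large.
At y = 0.569 m: A R^(2/3) = 0.2793 — too small.
At y = 0.718 m: A R^(2/3) = 0.4237 — ≈ 0.4238.

y_n = 0.718 m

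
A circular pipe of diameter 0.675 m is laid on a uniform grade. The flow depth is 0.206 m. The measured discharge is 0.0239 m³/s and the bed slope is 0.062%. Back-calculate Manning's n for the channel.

For a circular section of diameter D = 0.675 m at depth y = 0.206 m, the central angle is θ = 2 arccos(1 − 2y/D) = 2.341 rad. Then A = (D²/8)(θ − sin θ) = 0.09246 m² and P = Dθ/2 = 0.7901 m.
Hydraulic radius R = A/P = 0.09246/0.7901 = 0.117 m.
Rearranging Manning's equation: n = (1/Q) A R^(2/3) S^(1/2) = (1/0.0239) × 0.09246 × 0.117^(2/3) × √0.00062 = 0.023.

n = 0.023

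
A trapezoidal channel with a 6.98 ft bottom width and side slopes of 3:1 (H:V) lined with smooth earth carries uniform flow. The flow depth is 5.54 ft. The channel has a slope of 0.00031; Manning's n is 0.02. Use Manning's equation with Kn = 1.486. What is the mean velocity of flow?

With bottom width b = 6.98 ft and side slope z = 3: A = (b + zy)y = (6.98 + 3×5.54)×5.54 = 130.7 ft²; P = b + 2y√(1+z²) = 6.98 + 2×5.54×3.162 = 42.02 ft.
Hydraulic radius R = A/P = 130.7/42.02 = 3.112 ft.
From Manning's equation, V = (1.486/n) R^(2/3) S^(1/2) = (1.486/0.02) × 3.112^(2/3) × 0.00031^(1/2) = 2.79 ft/s.

V = 2.79 ft/s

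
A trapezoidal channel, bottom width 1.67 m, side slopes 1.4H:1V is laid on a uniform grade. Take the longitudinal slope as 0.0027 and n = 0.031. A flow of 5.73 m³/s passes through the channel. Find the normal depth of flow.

y_n = 1.25 m

Manning's equation rearranged: A R^(2/3) = nQ / (1·√S) = 0.031 × 5.73 / (√0.0027) = 3.418.
Try y = 1.43 m: A R^(2/3) = 4.513 — too large.
Try y = 0.924 m: A R^(2/3) = 1.871 — too small.
Try y = 1.25 m: A R^(2/3) = 3.421 — ≈ 3.418.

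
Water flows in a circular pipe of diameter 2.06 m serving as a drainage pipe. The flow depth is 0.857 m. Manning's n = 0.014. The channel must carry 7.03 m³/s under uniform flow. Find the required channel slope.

S = 0.0161

For a circular section of diameter D = 2.06 m at depth y = 0.857 m, the central angle is θ = 2 arccos(1 − 2y/D) = 2.804 rad. Then A = (D²/8)(θ − sin θ) = 1.312 m² and P = Dθ/2 = 2.888 m.
Hydraulic radius R = A/P = 1.312/2.888 = 0.4542 m.
From Manning's equation, S = [nQ / (1 A R^(2/3))]² = [0.014 × 7.03 / (1 × 1.312 × 0.4542^(2/3))]² = 0.0161.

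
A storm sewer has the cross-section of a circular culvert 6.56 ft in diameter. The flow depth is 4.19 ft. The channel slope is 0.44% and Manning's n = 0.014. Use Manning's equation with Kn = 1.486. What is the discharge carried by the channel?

Q = 244 ft³/s

For a circular section of diameter D = 6.56 ft at depth y = 4.19 ft, the central angle is θ = 2 arccos(1 − 2y/D) = 3.704 rad. Then A = (D²/8)(θ − sin θ) = 22.79 ft² and P = Dθ/2 = 12.15 ft.
Hydraulic radius R = A/P = 22.79/12.15 = 1.876 ft.
Manning's equation: Q = (1.486/n) A R^(2/3) S^(1/2) = (1.486/0.014) × 22.79 × 1.876^(2/3) × 0.0044^(1/2) = 244 ft³/s.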